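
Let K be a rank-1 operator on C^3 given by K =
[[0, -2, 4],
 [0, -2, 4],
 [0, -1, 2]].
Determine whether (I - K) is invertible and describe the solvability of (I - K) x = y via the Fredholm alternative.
(I - K) is invertible (det(I - K) = 1 ≠ 0), so for every y in C^3 the equation (I - K) x = y has a unique solution.

K has rank 1, so it is an outer product K = u v^T: every row of K is a multiple of one row vector. Reading off the entries, u = (-2, -2, -1) and v = (0, 1, -2) (row i of K equals u_i·v^T). A rank-one matrix u v^T satisfies K u = u (v·u) and kills the (2)-dimensional subspace v^⊥, so its characteristic polynomial is lambda^2 (lambda - v·u) with v·u = tr K = 0. Hence the eigenvalues of I - K are 1 (multiplicity 2) and 1 - (0) = 1, so det(I - K) = 1. (Direct check: I - K =
[[1, 2, -4],
 [0, 3, -4],
 [0, 1, -1]]
has determinant 1.) The finite-dimensional Fredholm alternative says: either (I - K) is invertible, or ker(I - K) ≠ {0} and then range(I - K) = ker((I - K)^*)^⊥, with dim ker(I - K) = dim ker((I - K)^*). Since det(I - K) ≠ 0, 1 is not an eigenvalue of K and ker(I - K) = {0}, so we are in the first case: for every y there is a unique x = (I - K)^(-1) y. Explicitly, by the Sherman–Morrison formula, (I - u v^T)^(-1) = I + u v^T/(1 - v·u), i.e. (I - K)^(-1) = I + K.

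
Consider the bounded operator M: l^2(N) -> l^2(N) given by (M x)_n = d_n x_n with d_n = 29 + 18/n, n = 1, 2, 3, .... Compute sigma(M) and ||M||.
sigma(M) = {29 + 18/n : n ≥ 1} ∪ {29}; ||M|| = 47

A bounded diagonal operator on l^2 with diagonal entries d_n has spectrum equal to the closure of {d_n : n ≥ 1}: every d_n is an eigenvalue (with eigenvector e_n), so {d_n} ⊂ sigma(M); the spectrum is closed, so its closure is too; and for lambda not in the closure, (M - lambda I) has bounded inverse (the diagonal entries 1/(d_n - lambda) are bounded). For our sequence d_n = 29 + 18/n, n = 1, 2, 3, ...:
  - {d_n} = {29 + 18/n : n ≥ 1}; the only limit point is 29
  - closure = {29 + 18/n : n ≥ 1} ∪ {29}
For the norm: a diagonal operator has ||M|| = sup_n |d_n|. Here d_n = 29 + 18/n is positive and decreasing, so sup_n |d_n| = d_1 = 29 + 18 = 47. So ||M|| = 47.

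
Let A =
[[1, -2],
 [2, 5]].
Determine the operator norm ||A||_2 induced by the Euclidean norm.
||A||_2 = sqrt((34 + sqrt(832))/2) ≈ 5.6056 (= sqrt(largest eigenvalue of A^T A))

||A||_2 = sigma_max(A) = sqrt(lambda_max(A^T A)). Form the symmetric matrix M = A^T A =
[[5, 8],
 [8, 29]].
Its characteristic polynomial (trace, determinant of M give the coefficients) is
  p(λ) = det(λ I - M) = λ^2 - 34λ + 81.
For λ^2 - 34λ + 81 the discriminant is 832. It is nonnegative but not a perfect square, so the roots are real and irrational: λ = (34 ± sqrt(832))/2 ≈ 31.4222, 2.5778.
So the eigenvalues of A^T A are ≈ 2.5778, 31.4222 (all ≥ 0, as they must be for A^T A). The largest is λ_max = (34 + sqrt(832))/2 ≈ 31.4222, hence ||A||_2 = sqrt(λ_max) = sqrt((34 + sqrt(832))/2) ≈ 5.6056.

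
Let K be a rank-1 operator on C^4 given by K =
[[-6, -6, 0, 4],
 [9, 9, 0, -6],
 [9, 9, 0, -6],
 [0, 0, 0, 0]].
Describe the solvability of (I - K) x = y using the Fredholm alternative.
(I - K) is invertible (det(I - K) = -2 ≠ 0), so for every y in C^4 the equation (I - K) x = y has a unique solution.

K has rank 1, so it is an outer product K = u v^T: every row of K is a multiple of one row vector. Reading off the entries, u = (-2, 3, 3, 0) and v = (3, 3, 0, -2) (row i of K equals u_i·v^T). A rank-one matrix u v^T satisfies K u = u (v·u) and kills the (3)-dimensional subspace v^⊥, so its characteristic polynomial is lambda^3 (lambda - v·u) with v·u = tr K = 3. Hence the eigenvalues of I - K are 1 (multiplicity 3) and 1 - (3) = -2, so det(I - K) = -2. (Direct check: I - K =
[[7, 6, 0, -4],
 [-9, -8, 0, 6],
 [-9, -9, 1, 6],
 [0, 0, 0, 1]]
has determinant -2.) The finite-dimensional Fredholm alternative says: either (I - K) is invertible, or ker(I - K) ≠ {0} and then range(I - K) = ker((I - K)^*)^⊥, with dim ker(I - K) = dim ker((I - K)^*). Since det(I - K) ≠ 0, 1 is not an eigenvalue of K and ker(I - K) = {0}, so we are in the first case: for every y there is a unique x = (I - K)^(-1) y. Explicitly, by the Sherman–Morrison formula, (I - u v^T)^(-1) = I + u v^T/(1 - v·u), i.e. (I - K)^(-1) = I + K/(-2).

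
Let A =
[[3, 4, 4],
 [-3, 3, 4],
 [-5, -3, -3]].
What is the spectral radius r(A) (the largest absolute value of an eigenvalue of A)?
r(A) ≈ 6.0008

The eigenvalues of A are the roots of its characteristic polynomial. With M = A (coefficients from the trace, the sum of principal 2x2 minors, and det A):
  p(λ) = det(λ I - M) = λ^3 - 3λ^2 + 35λ + 11.
No integer candidate from the rational root theorem (±divisors of 11) is a root, so the roots are irrational. The cubic discriminant is Δ = -183344 < 0, so there is one real root and a complex-conjugate pair. p(-1) = -28 and p(0) = 11 have opposite signs, so a root lies in (-1, 0); Newton's method refines it to λ ≈ -0.3055. Dividing out (λ - (-0.3055)) leaves approximately λ^2 - 3.3055λ + 36.0097. For λ^2 - 3.3055λ + 36.0097 the discriminant is -133.1128. It is negative, so the remaining roots are the complex-conjugate pair λ ≈ 1.6527 ± 5.7687i. Their product equals the constant term, so |λ|^2 ≈ 36.0097 and |λ| ≈ 6.0008.
Thus the eigenvalues (to 4 decimals) are -0.3055 (modulus 0.3055); 1.6527 ± 5.7687i (modulus 6.0008). The spectral radius is the largest modulus: r(A) ≈ 6.0008. (Cross-check: r(A) ≤ ||A||_2 ≈ 9.3249; equality holds whenever A is normal, though it can also hold for some non-normal A.)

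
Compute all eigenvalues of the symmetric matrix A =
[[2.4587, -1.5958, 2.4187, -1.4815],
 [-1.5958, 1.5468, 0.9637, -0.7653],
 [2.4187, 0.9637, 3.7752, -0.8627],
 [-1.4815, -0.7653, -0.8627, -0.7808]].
sigma(A) ≈ {-2, 0, 3, 6}

A is real symmetric, so its spectrum consists of real eigenvalues. Expanding the characteristic polynomial of the displayed matrix gives
  det(λ I - A) = p(λ) = λ^4 + (-7)λ^3 + (0)λ^2 + (36)λ + (0.0027).
Solving p(λ) = 0 yields eigenvalues ≈ -2, 0, 3, 6. (A is shown rounded to 4 decimals, so these recover the underlying integer eigenvalues to within that precision.)
Verification: the trace of A = 7 equals the sum of eigenvalues 7, and det(A) ≈ 0.0027 matches the eigenvalue product 0.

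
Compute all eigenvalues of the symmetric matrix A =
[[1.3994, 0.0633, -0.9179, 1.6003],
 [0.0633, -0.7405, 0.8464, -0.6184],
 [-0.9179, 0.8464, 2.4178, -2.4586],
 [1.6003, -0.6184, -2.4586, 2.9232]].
sigma(A) ≈ {-1, 0, 1, 6}

A is real symmetric, so its spectrum consists of real eigenvalues. Expanding the characteristic polynomial of the displayed matrix gives
  det(λ I - A) = p(λ) = λ^4 + (-6)λ^3 + (-1)λ^2 + (6)λ + (0).
Solving p(λ) = 0 yields eigenvalues ≈ -1, 0, 1, 6. (A is shown rounded to 4 decimals, so these recover the underlying integer eigenvalues to within that precision.)
Verification: the trace of A = 6 equals the sum of eigenvalues 6, and det(A) ≈ 0.0003 matches the eigenvalue product 0.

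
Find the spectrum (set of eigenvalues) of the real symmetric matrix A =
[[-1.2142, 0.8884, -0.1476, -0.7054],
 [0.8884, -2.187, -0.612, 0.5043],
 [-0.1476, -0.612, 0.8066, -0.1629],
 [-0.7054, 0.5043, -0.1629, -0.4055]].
sigma(A) ≈ {-3, -1, 0, 1}

A is real symmetric, so its spectrum consists of real eigenvalues. Expanding the characteristic polynomial of the displayed matrix gives
  det(λ I - A) = p(λ) = λ^4 + (3)λ^3 + (-1)λ^2 + (-3)λ + (0).
Solving p(λ) = 0 yields eigenvalues ≈ -3, -1, 0, 1. (A is shown rounded to 4 decimals, so these recover the underlying integer eigenvalues to within that precision.)
Verification: the trace of A = -3 equals the sum of eigenvalues -3, and det(A) ≈ -0.0000 matches the eigenvalue product 0.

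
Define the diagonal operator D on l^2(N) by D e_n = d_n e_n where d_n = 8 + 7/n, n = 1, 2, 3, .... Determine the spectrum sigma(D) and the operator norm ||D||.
sigma(D) = {8 + 7/n : n ≥ 1} ∪ {8}; ||D|| = 15

A bounded diagonal operator on l^2 with diagonal entries d_n has spectrum equal to the closure of {d_n : n ≥ 1}: every d_n is an eigenvalue (with eigenvector e_n), so {d_n} ⊂ sigma(D); the spectrum is closed, so its closure is too; and for lambda not in the closure, (D - lambda I) has bounded inverse (the diagonal entries 1/(d_n - lambda) are bounded). For our sequence d_n = 8 + 7/n, n = 1, 2, 3, ...:
  - {d_n} = {8 + 7/n : n ≥ 1}; the only limit point is 8
  - closure = {8 + 7/n : n ≥ 1} ∪ {8}
For the norm: a diagonal operator has ||D|| = sup_n |d_n|. Here d_n = 8 + 7/n is positive and decreasing, so sup_n |d_n| = d_1 = 8 + 7 = 15. So ||D|| = 15.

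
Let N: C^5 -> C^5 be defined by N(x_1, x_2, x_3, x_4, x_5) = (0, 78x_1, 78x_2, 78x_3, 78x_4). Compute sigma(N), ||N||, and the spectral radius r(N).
sigma(N) = {0}; ||N|| = 78; r(N) = 0. (N is nilpotent with N^5 = 0.)

On C^5, N is a strictly lower-triangular matrix with 78 on the subdiagonal and zeros elsewhere, so its characteristic polynomial is lambda^5 and every eigenvalue is 0: sigma(N) = {0}. For the operator norm, N e_i = 78e_{i+1} for i = 1, ..., 4 and N e_5 = 0, so the singular values of N are 78 (with multiplicity 4) and 0; hence ||N|| = 78. The spectral radius r(N) = max|lambda| = 0. Note ||N|| > r(N) — characteristic of non-normal nilpotent operators. Indeed N^5 = 0.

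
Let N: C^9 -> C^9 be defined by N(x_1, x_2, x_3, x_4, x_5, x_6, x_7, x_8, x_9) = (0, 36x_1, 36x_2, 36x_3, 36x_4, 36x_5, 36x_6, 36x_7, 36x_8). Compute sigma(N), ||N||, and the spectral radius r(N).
sigma(N) = {0}; ||N|| = 36; r(N) = 0. (N is nilpotent with N^9 = 0.)

On C^9, N is a strictly lower-triangular matrix with 36 on the subdiagonal and zeros elsewhere, so its characteristic polynomial is lambda^9 and every eigenvalue is 0: sigma(N) = {0}. For the operator norm, N e_i = 36e_{i+1} for i = 1, ..., 8 and N e_9 = 0, so the singular values of N are 36 (with multiplicity 8) and 0; hence ||N|| = 36. The spectral radius r(N) = max|lambda| = 0. Note ||N|| > r(N) — characteristic of non-normal nilpotent operators. Indeed N^9 = 0.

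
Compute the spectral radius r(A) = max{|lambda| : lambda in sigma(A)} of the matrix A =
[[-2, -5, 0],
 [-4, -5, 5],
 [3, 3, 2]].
r(A) ≈ 9.7074

The eigenvalues of A are the roots of its characteristic polynomial. With M = A (coefficients from the trace, the sum of principal 2x2 minors, and det A):
  p(λ) = det(λ I - M) = λ^3 + 5λ^2 - 39λ + 65.
No integer candidate from the rational root theorem (±divisors of 65) is a root, so the roots are irrational. The cubic discriminant is Δ = -99424 < 0, so there is one real root and a complex-conjugate pair. p(-10) = -45 and p(-9) = 92 have opposite signs, so a root lies in (-10, -9); Newton's method refines it to λ ≈ -9.7074. Dividing out (λ - (-9.7074)) leaves approximately λ^2 - 4.7074λ + 6.696. For λ^2 - 4.7074λ + 6.696 the discriminant is -4.6246. It is negative, so the remaining roots are the complex-conjugate pair λ ≈ 2.3537 ± 1.0752i. Their product equals the constant term, so |λ|^2 ≈ 6.696 and |λ| ≈ 2.5877.
Thus the eigenvalues (to 4 decimals) are -9.7074 (modulus 9.7074); 2.3537 ± 1.0752i (modulus 2.5877). The spectral radius is the largest modulus: r(A) ≈ 9.7074. (Cross-check: r(A) ≤ ||A||_2 ≈ 9.7111; equality holds whenever A is normal, though it can also hold for some non-normal A.)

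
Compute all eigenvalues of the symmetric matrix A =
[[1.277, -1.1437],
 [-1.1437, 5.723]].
sigma(A) ≈ {1, 6}

A is real symmetric, so its spectrum consists of real eigenvalues. Expanding the characteristic polynomial of the displayed matrix gives
  det(λ I - A) = p(λ) = λ^2 + (-7)λ + (6).
Solving p(λ) = 0 yields eigenvalues ≈ 1, 6. (A is shown rounded to 4 decimals, so these recover the underlying integer eigenvalues to within that precision.)
Verification: the trace of A = 7 equals the sum of eigenvalues 7, and det(A) ≈ 6.0002 matches the eigenvalue product 6.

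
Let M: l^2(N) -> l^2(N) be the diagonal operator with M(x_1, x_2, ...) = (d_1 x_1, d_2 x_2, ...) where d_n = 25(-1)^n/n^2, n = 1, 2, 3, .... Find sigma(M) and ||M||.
sigma(M) = {25(-1)^n/n^2 : n ≥ 1} ∪ {0}; ||M|| = 25

A bounded diagonal operator on l^2 with diagonal entries d_n has spectrum equal to the closure of {d_n : n ≥ 1}: every d_n is an eigenvalue (with eigenvector e_n), so {d_n} ⊂ sigma(M); the spectrum is closed, so its closure is too; and for lambda not in the closure, (M - lambda I) has bounded inverse (the diagonal entries 1/(d_n - lambda) are bounded). For our sequence d_n = 25(-1)^n/n^2, n = 1, 2, 3, ...:
  - {d_n} = {25(-1)^n/n^2 : n ≥ 1}; the only limit point is 0
  - closure = {25(-1)^n/n^2 : n ≥ 1} ∪ {0}
For the norm: a diagonal operator has ||M|| = sup_n |d_n|. Here |d_n| = 25/n^2 is decreasing, so sup_n |d_n| = |d_1| = 25. So ||M|| = 25.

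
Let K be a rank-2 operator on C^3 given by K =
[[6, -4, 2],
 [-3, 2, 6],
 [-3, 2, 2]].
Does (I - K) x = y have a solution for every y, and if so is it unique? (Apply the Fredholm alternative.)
(I - K) is invertible (det(I - K) = 1 ≠ 0), so for every y in C^3 the equation (I - K) x = y has a unique solution.

K has rank 2 and factors as K = U V^T = u1 v1^T + u2 v2^T with u1 = (1, 3, 1), v1 = (-3, 2, 2), u2 = (3, 2, 0), v2 = (3, -2, 0) (multiplying out reproduces the displayed K). The nonzero eigenvalues of U V^T coincide with those of the 2 x 2 matrix G = V^T U = [[v1·u1, v1·u2], [v2·u1, v2·u2]] = [[5, -5], [-3, 5]], and by the Sylvester determinant identity det(I_3 - U V^T) = det(I_2 - V^T U) = det([[-4, 5], [3, -4]]) = (-4)(-4) - (5)(3) = 1. (Direct check: I - K =
[[-5, 4, -2],
 [3, -1, -6],
 [3, -2, -1]]
has determinant 1.) The finite-dimensional Fredholm alternative says: either (I - K) is invertible, or ker(I - K) ≠ {0} and then range(I - K) = ker((I - K)^*)^⊥, with dim ker(I - K) = dim ker((I - K)^*). Since det(I - K) ≠ 0, 1 is not an eigenvalue of K and ker(I - K) = {0}, so we are in the first case: for every y there is a unique x = (I - K)^(-1) y. (Explicitly, by the Woodbury identity, (I - U V^T)^(-1) = I + U (I_2 - G)^(-1) V^T.)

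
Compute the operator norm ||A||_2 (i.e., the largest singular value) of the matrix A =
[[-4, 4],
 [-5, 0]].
||A||_2 = sqrt((57 + sqrt(1649))/2) ≈ 6.986 (= sqrt(largest eigenvalue of A^T A))

||A||_2 = sigma_max(A) = sqrt(lambda_max(A^T A)). Form the symmetric matrix M = A^T A =
[[41, -16],
 [-16, 16]].
Its characteristic polynomial (trace, determinant of M give the coefficients) is
  p(λ) = det(λ I - M) = λ^2 - 57λ + 400.
For λ^2 - 57λ + 400 the discriminant is 1649. It is nonnegative but not a perfect square, so the roots are real and irrational: λ = (57 ± sqrt(1649))/2 ≈ 48.8039, 8.1961.
So the eigenvalues of A^T A are ≈ 8.1961, 48.8039 (all ≥ 0, as they must be for A^T A). The largest is λ_max = (57 + sqrt(1649))/2 ≈ 48.8039, hence ||A||_2 = sqrt(λ_max) = sqrt((57 + sqrt(1649))/2) ≈ 6.986.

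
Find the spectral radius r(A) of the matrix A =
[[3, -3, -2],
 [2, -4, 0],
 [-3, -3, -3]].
r(A) ≈ 3.9958

The eigenvalues of A are the roots of its characteristic polynomial. With M = A (coefficients from the trace, the sum of principal 2x2 minors, and det A):
  p(λ) = det(λ I - M) = λ^3 + 4λ^2 - 9λ - 54.
No integer candidate from the rational root theorem (±divisors of 54) is a root, so the roots are irrational. The cubic discriminant is Δ = -25704 < 0, so there is one real root and a complex-conjugate pair. p(3) = -18 and p(4) = 38 have opposite signs, so a root lies in (3, 4); Newton's method refines it to λ ≈ 3.3821. Dividing out (λ - (3.3821)) leaves approximately λ^2 + 7.3821λ + 15.9666. For λ^2 + 7.3821λ + 15.9666 the discriminant is -9.3715. It is negative, so the remaining roots are the complex-conjugate pair λ ≈ -3.691 ± 1.5306i. Their product equals the constant term, so |λ|^2 ≈ 15.9666 and |λ| ≈ 3.9958.
Thus the eigenvalues (to 4 decimals) are 3.3821 (modulus 3.3821); -3.691 ± 1.5306i (modulus 3.9958). The spectral radius is the largest modulus: r(A) ≈ 3.9958. (Cross-check: r(A) ≤ ||A||_2 ≈ 6.5888; equality holds whenever A is normal, though it can also hold for some non-normal A.)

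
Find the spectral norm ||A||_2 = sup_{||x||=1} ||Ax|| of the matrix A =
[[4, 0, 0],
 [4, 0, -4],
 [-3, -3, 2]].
||A||_2 = sqrt((64 + sqrt(2560))/2) ≈ 7.5696 (= sqrt(largest eigenvalue of A^T A))

||A||_2 = sigma_max(A) = sqrt(lambda_max(A^T A)). Form the symmetric matrix M = A^T A =
[[41, 9, -22],
 [9, 9, -6],
 [-22, -6, 20]].
Its characteristic polynomial (trace, sum of principal 2x2 minors, determinant of M give the coefficients) is
  p(λ) = det(λ I - M) = λ^3 - 70λ^2 + 768λ - 2304.
By the rational root theorem any rational root is an integer divisor of 2304. Testing λ = 6: p(6) = 216 - 2520 + 4608 - 2304 = 0, so λ = 6 is a root. Dividing out (λ - 6) leaves p(λ) = (λ - 6)(λ^2 - 64λ + 384). For λ^2 - 64λ + 384 the discriminant is 2560. It is nonnegative but not a perfect square, so the roots are real and irrational: λ = (64 ± sqrt(2560))/2 ≈ 57.2982, 6.7018.
So the eigenvalues of A^T A are ≈ 6, 6.7018, 57.2982 (all ≥ 0, as they must be for A^T A). The largest is λ_max = (64 + sqrt(2560))/2 ≈ 57.2982, hence ||A||_2 = sqrt(λ_max) = sqrt((64 + sqrt(2560))/2) ≈ 7.5696.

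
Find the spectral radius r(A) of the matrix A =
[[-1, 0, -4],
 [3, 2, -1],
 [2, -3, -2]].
r(A) ≈ 4.1008

The eigenvalues of A are the roots of its characteristic polynomial. With M = A (coefficients from the trace, the sum of principal 2x2 minors, and det A):
  p(λ) = det(λ I - M) = λ^3 + λ^2 + λ - 59.
No integer candidate from the rational root theorem (±divisors of 59) is a root, so the roots are irrational. The cubic discriminant is Δ = -94816 < 0, so there is one real root and a complex-conjugate pair. p(3) = -20 and p(4) = 25 have opposite signs, so a root lies in (3, 4); Newton's method refines it to λ ≈ 3.5084. Dividing out (λ - (3.5084)) leaves approximately λ^2 + 4.5084λ + 16.817. For λ^2 + 4.5084λ + 16.817 the discriminant is -46.9425. It is negative, so the remaining roots are the complex-conjugate pair λ ≈ -2.2542 ± 3.4257i. Their product equals the constant term, so |λ|^2 ≈ 16.817 and |λ| ≈ 4.1008.
Thus the eigenvalues (to 4 decimals) are 3.5084 (modulus 3.5084); -2.2542 ± 3.4257i (modulus 4.1008). The spectral radius is the largest modulus: r(A) ≈ 4.1008. (Cross-check: r(A) ≤ ||A||_2 ≈ 4.8453; equality holds whenever A is normal, though it can also hold for some non-normal A.)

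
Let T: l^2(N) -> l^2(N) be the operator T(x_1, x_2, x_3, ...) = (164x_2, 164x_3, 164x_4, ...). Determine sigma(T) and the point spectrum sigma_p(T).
sigma(T) = closed disk {z in C : |z| ≤ 164}; sigma_p(T) = open disk {z in C : |z| < 164}

Note T = 164·V where V is the unit left shift (V x)_k = x_{k+1}; so sigma(T) = 164·sigma(V) and ||T|| = 164||V||. ||T x||^2 = 26896sum_{k≥2} |x_k|^2 ≤ 26896||x||^2, with equality on {x : x_1 = 0}, so ||T|| = 164. For any lambda with |lambda| < 164, set r = lambda/164 (|r| < 1); the vector x = (1, r, r^2, ...) is in l^2 and satisfies T x = 164(r, r^2, ...) = lambda x, so lambda is an eigenvalue. On the boundary |lambda| = 164 the geometric series diverges, so no l^2 eigenvector exists, but these lambda lie in the approximate point spectrum. Hence sigma(T) is the closed disk of radius 164 and sigma_p(T) is the open disk.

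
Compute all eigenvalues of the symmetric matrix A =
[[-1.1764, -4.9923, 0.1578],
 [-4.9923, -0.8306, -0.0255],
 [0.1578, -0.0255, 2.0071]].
sigma(A) ≈ {-6, 2, 4}

A is real symmetric, so its spectrum consists of real eigenvalues. Expanding the characteristic polynomial of the displayed matrix gives
  det(λ I - A) = p(λ) = λ^3 + (0)λ^2 + (-28)λ + (48).
Solving p(λ) = 0 yields eigenvalues ≈ -6, 2, 4. (A is shown rounded to 4 decimals, so these recover the underlying integer eigenvalues to within that precision.)
Verification: the trace of A = 0 equals the sum of eigenvalues 0, and det(A) ≈ -48.0003 matches the eigenvalue product -48.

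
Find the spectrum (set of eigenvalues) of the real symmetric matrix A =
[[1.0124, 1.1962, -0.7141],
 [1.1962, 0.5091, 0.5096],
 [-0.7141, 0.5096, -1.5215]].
sigma(A) ≈ {-2, 0, 2}

A is real symmetric, so its spectrum consists of real eigenvalues. Expanding the characteristic polynomial of the displayed matrix gives
  det(λ I - A) = p(λ) = λ^3 + (0)λ^2 + (-4)λ + (0).
Solving p(λ) = 0 yields eigenvalues ≈ -2, 0, 2. (A is shown rounded to 4 decimals, so these recover the underlying integer eigenvalues to within that precision.)
Verification: the trace of A = 0 equals the sum of eigenvalues 0, and det(A) ≈ -0.0002 matches the eigenvalue product 0.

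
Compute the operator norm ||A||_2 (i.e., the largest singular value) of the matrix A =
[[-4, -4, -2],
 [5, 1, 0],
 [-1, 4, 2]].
||A||_2 ≈ 7.7045 (= sqrt(largest eigenvalue of A^T A))

||A||_2 = sigma_max(A) = sqrt(lambda_max(A^T A)). Form the symmetric matrix M = A^T A =
[[42, 17, 6],
 [17, 33, 16],
 [6, 16, 8]].
Its characteristic polynomial (trace, sum of principal 2x2 minors, determinant of M give the coefficients) is
  p(λ) = det(λ I - M) = λ^3 - 83λ^2 + 1405λ - 100.
No integer candidate from the rational root theorem (±divisors of 100) is a root, so the roots are irrational. The cubic discriminant is Δ = 2485959925 > 0, so there are three distinct real roots. p(0) = -100 and p(1) = 1223 have opposite signs, so a root lies in (0, 1); Newton's method refines it to λ ≈ 0.0715. p(23) = 475 and p(24) = -364 have opposite signs, so a root lies in (23, 24); Newton's method refines it to λ ≈ 23.5698. p(59) = -749 and p(60) = 1400 have opposite signs, so a root lies in (59, 60); Newton's method refines it to λ ≈ 59.3587. Check (Vieta): the three roots sum to 83, matching tr M = 83.
So the eigenvalues of A^T A are ≈ 0.0715, 23.5698, 59.3587 (all ≥ 0, as they must be for A^T A). The largest is λ_max ≈ 59.3587, hence ||A||_2 = sqrt(λ_max) ≈ 7.7045.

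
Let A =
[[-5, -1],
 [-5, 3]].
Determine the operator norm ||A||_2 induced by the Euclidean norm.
||A||_2 = sqrt((60 + sqrt(2000))/2) ≈ 7.2361 (= sqrt(largest eigenvalue of A^T A))

||A||_2 = sigma_max(A) = sqrt(lambda_max(A^T A)). Form the symmetric matrix M = A^T A =
[[50, -10],
 [-10, 10]].
Its characteristic polynomial (trace, determinant of M give the coefficients) is
  p(λ) = det(λ I - M) = λ^2 - 60λ + 400.
For λ^2 - 60λ + 400 the discriminant is 2000. It is nonnegative but not a perfect square, so the roots are real and irrational: λ = (60 ± sqrt(2000))/2 ≈ 52.3607, 7.6393.
So the eigenvalues of A^T A are ≈ 7.6393, 52.3607 (all ≥ 0, as they must be for A^T A). The largest is λ_max = (60 + sqrt(2000))/2 ≈ 52.3607, hence ||A||_2 = sqrt(λ_max) = sqrt((60 + sqrt(2000))/2) ≈ 7.2361.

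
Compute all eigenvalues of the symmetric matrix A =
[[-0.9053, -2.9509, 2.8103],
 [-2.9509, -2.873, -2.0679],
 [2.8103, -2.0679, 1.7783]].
sigma(A) ≈ {-5, -2, 5}

A is real symmetric, so its spectrum consists of real eigenvalues. Expanding the characteristic polynomial of the displayed matrix gives
  det(λ I - A) = p(λ) = λ^3 + (2)λ^2 + (-25)λ + (-50).
Solving p(λ) = 0 yields eigenvalues ≈ -5, -2, 5. (A is shown rounded to 4 decimals, so these recover the underlying integer eigenvalues to within that precision.)
Verification: the trace of A = -2 equals the sum of eigenvalues -2, and det(A) ≈ 49.9996 matches the eigenvalue product 50.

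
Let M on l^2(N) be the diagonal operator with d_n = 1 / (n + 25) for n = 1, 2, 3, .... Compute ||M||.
||M|| = 1/26 (attained at n = 1)

For M diagonal, ||M|| = sup_n |d_n| = sup_n 1/(n + 25). This is positive and strictly decreasing in n, so the supremum is attained at n = 1: d_1 = 1/(1 + 25) = 1/26. Hence ||M|| = 1/26.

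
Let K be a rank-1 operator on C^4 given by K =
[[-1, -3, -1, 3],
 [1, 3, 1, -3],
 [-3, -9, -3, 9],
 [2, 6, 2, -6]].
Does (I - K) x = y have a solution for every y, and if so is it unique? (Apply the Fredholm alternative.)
(I - K) is invertible (det(I - K) = 8 ≠ 0), so for every y in C^4 the equation (I - K) x = y has a unique solution.

K has rank 1, so it is an outer product K = u v^T: every row of K is a multiple of one row vector. Reading off the entries, u = (1, -1, 3, -2) and v = (-1, -3, -1, 3) (row i of K equals u_i·v^T). A rank-one matrix u v^T satisfies K u = u (v·u) and kills the (3)-dimensional subspace v^⊥, so its characteristic polynomial is lambda^3 (lambda - v·u) with v·u = tr K = -7. Hence the eigenvalues of I - K are 1 (multiplicity 3) and 1 - (-7) = 8, so det(I - K) = 8. (Direct check: I - K =
[[2, 3, 1, -3],
 [-1, -2, -1, 3],
 [3, 9, 4, -9],
 [-2, -6, -2, 7]]
has determinant 8.) The finite-dimensional Fredholm alternative says: either (I - K) is invertible, or ker(I - K) ≠ {0} and then range(I - K) = ker((I - K)^*)^⊥, with dim ker(I - K) = dim ker((I - K)^*). Since det(I - K) ≠ 0, 1 is not an eigenvalue of K and ker(I - K) = {0}, so we are in the first case: for every y there is a unique x = (I - K)^(-1) y. Explicitly, by the Sherman–Morrison formula, (I - u v^T)^(-1) = I + u v^T/(1 - v·u), i.e. (I - K)^(-1) = I + K/(8).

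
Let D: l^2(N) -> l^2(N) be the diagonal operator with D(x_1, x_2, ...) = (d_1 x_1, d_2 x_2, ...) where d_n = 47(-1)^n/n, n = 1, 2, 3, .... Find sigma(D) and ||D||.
sigma(D) = {47(-1)^n/n : n ≥ 1} ∪ {0}; ||D|| = 47

A bounded diagonal operator on l^2 with diagonal entries d_n has spectrum equal to the closure of {d_n : n ≥ 1}: every d_n is an eigenvalue (with eigenvector e_n), so {d_n} ⊂ sigma(D); the spectrum is closed, so its closure is too; and for lambda not in the closure, (D - lambda I) has bounded inverse (the diagonal entries 1/(d_n - lambda) are bounded). For our sequence d_n = 47(-1)^n/n, n = 1, 2, 3, ...:
  - {d_n} = {47(-1)^n/n : n ≥ 1}; the only limit point is 0
  - closure = {47(-1)^n/n : n ≥ 1} ∪ {0}
For the norm: a diagonal operator has ||D|| = sup_n |d_n|. Here |d_n| = 47/n is decreasing, so sup_n |d_n| = |d_1| = 47. So ||D|| = 47.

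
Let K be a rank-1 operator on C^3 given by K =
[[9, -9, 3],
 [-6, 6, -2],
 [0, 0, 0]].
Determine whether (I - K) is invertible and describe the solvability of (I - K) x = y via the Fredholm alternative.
(I - K) is invertible (det(I - K) = -14 ≠ 0), so for every y in C^3 the equation (I - K) x = y has a unique solution.

K has rank 1, so it is an outer product K = u v^T: every row of K is a multiple of one row vector. Reading off the entries, u = (-3, 2, 0) and v = (-3, 3, -1) (row i of K equals u_i·v^T). A rank-one matrix u v^T satisfies K u = u (v·u) and kills the (2)-dimensional subspace v^⊥, so its characteristic polynomial is lambda^2 (lambda - v·u) with v·u = tr K = 15. Hence the eigenvalues of I - K are 1 (multiplicity 2) and 1 - (15) = -14, so det(I - K) = -14. (Direct check: I - K =
[[-8, 9, -3],
 [6, -5, 2],
 [0, 0, 1]]
has determinant -14.) The finite-dimensional Fredholm alternative says: either (I - K) is invertible, or ker(I - K) ≠ {0} and then range(I - K) = ker((I - K)^*)^⊥, with dim ker(I - K) = dim ker((I - K)^*). Since det(I - K) ≠ 0, 1 is not an eigenvalue of K and ker(I - K) = {0}, so we are in the first case: for every y there is a unique x = (I - K)^(-1) y. Explicitly, by the Sherman–Morrison formula, (I - u v^T)^(-1) = I + u v^T/(1 - v·u), i.e. (I - K)^(-1) = I + K/(-14).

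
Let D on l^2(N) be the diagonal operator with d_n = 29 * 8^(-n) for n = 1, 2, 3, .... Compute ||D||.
||D|| = 29/8 (attained at n = 1)

For D diagonal, ||D|| = sup_n |d_n|. The sequence d_n = 29 * 8^(-n) is positive and strictly decreasing (ratio 8^(-1) < 1), so the supremum is d_1 = 29/8. Hence ||D|| = 29/8.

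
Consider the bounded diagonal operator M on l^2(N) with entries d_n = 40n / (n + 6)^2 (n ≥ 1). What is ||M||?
||M|| = 5/3 (attained at n = 6)

For M diagonal, ||M|| = sup_n |d_n|. Treat f(x) = 40x / (x + 6)^2 for real x > 0. By the quotient rule, f'(x) = 40(6 - x)/(x + 6)^3, which is positive for x < 6 and negative for x > 6. So f has a unique maximum at x = 6, and since 6 is a positive integer, the supremum over n ≥ 1 is attained at n = 6: d_6 = 40·6/(6 + 6)^2 = 40·6/144 = 5/3. Hence ||M|| = 5/3.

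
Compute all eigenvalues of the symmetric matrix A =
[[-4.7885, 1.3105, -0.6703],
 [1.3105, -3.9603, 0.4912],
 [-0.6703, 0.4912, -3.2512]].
sigma(A) ≈ {-6, -3} (-3 with multiplicity 2)

A is real symmetric, so its spectrum consists of real eigenvalues. Expanding the characteristic polynomial of the displayed matrix gives
  det(λ I - A) = p(λ) = λ^3 + (12)λ^2 + (45)λ + (54).
Solving p(λ) = 0 yields eigenvalues ≈ -6, -3, -3. (A is shown rounded to 4 decimals, so these recover the underlying integer eigenvalues to within that precision.)
Verification: the trace of A = -12 equals the sum of eigenvalues -12, and det(A) ≈ -54.0000 matches the eigenvalue product -54.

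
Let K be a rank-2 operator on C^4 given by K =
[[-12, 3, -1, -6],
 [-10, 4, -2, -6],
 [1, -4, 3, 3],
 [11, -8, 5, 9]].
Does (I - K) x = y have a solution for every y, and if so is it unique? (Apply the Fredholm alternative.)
(I - K) is invertible (det(I - K) = -94 ≠ 0), so for every y in C^4 the equation (I - K) x = y has a unique solution.

K has rank 2 and factors as K = U V^T = u1 v1^T + u2 v2^T with u1 = (-3, -2, -1, 1), v1 = (2, 1, -1, 0), u2 = (2, 2, -1, -3), v2 = (-3, 3, -2, -3) (multiplying out reproduces the displayed K). The nonzero eigenvalues of U V^T coincide with those of the 2 x 2 matrix G = V^T U = [[v1·u1, v1·u2], [v2·u1, v2·u2]] = [[-7, 7], [2, 11]], and by the Sylvester determinant identity det(I_4 - U V^T) = det(I_2 - V^T U) = det([[8, -7], [-2, -10]]) = (8)(-10) - (-7)(-2) = -94. (Direct check: I - K =
[[13, -3, 1, 6],
 [10, -3, 2, 6],
 [-1, 4, -2, -3],
 [-11, 8, -5, -8]]
has determinant -94.) The finite-dimensional Fredholm alternative says: either (I - K) is invertible, or ker(I - K) ≠ {0} and then range(I - K) = ker((I - K)^*)^⊥, with dim ker(I - K) = dim ker((I - K)^*). Since det(I - K) ≠ 0, 1 is not an eigenvalue of K and ker(I - K) = {0}, so we are in the first case: for every y there is a unique x = (I - K)^(-1) y. (Explicitly, by the Woodbury identity, (I - U V^T)^(-1) = I + U (I_2 - G)^(-1) V^T.)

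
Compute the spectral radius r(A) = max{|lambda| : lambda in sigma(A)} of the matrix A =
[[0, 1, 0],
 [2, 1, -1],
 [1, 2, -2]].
r(A) ≈ 1.5468

The eigenvalues of A are the roots of its characteristic polynomial. With M = A (coefficients from the trace, the sum of principal 2x2 minors, and det A):
  p(λ) = det(λ I - M) = λ^3 + λ^2 - 2λ - 3.
No integer candidate from the rational root theorem (±divisors of 3) is a root, so the roots are irrational. The cubic discriminant is Δ = -87 < 0, so there is one real root and a complex-conjugate pair. p(1) = -3 and p(2) = 5 have opposite signs, so a root lies in (1, 2); Newton's method refines it to λ ≈ 1.5468. Dividing out (λ - (1.5468)) leaves approximately λ^2 + 2.5468λ + 1.9395. For λ^2 + 2.5468λ + 1.9395 the discriminant is -1.2716. It is negative, so the remaining roots are the complex-conjugate pair λ ≈ -1.2734 ± 0.5638i. Their product equals the constant term, so |λ|^2 ≈ 1.9395 and |λ| ≈ 1.3926.
Thus the eigenvalues (to 4 decimals) are 1.5468 (modulus 1.5468); -1.2734 ± 0.5638i (modulus 1.3926). The spectral radius is the largest modulus: r(A) ≈ 1.5468. (Cross-check: r(A) ≤ ||A||_2 ≈ 3.7488; equality holds whenever A is normal, though it can also hold for some non-normal A.)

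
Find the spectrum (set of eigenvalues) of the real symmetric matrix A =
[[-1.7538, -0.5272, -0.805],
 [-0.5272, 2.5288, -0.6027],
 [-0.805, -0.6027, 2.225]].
sigma(A) ≈ {-2, 2, 3}

A is real symmetric, so its spectrum consists of real eigenvalues. Expanding the characteristic polynomial of the displayed matrix gives
  det(λ I - A) = p(λ) = λ^3 + (-3)λ^2 + (-4)λ + (12).
Solving p(λ) = 0 yields eigenvalues ≈ -2, 2, 3. (A is shown rounded to 4 decimals, so these recover the underlying integer eigenvalues to within that precision.)
Verification: the trace of A = 3 equals the sum of eigenvalues 3, and det(A) ≈ -11.9995 matches the eigenvalue product -12.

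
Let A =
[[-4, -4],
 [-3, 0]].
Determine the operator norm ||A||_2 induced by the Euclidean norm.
||A||_2 = sqrt((41 + sqrt(1105))/2) ≈ 6.0927 (= sqrt(largest eigenvalue of A^T A))

||A||_2 = sigma_max(A) = sqrt(lambda_max(A^T A)). Form the symmetric matrix M = A^T A =
[[25, 16],
 [16, 16]].
Its characteristic polynomial (trace, determinant of M give the coefficients) is
  p(λ) = det(λ I - M) = λ^2 - 41λ + 144.
For λ^2 - 41λ + 144 the discriminant is 1105. It is nonnegative but not a perfect square, so the roots are real and irrational: λ = (41 ± sqrt(1105))/2 ≈ 37.1208, 3.8792.
So the eigenvalues of A^T A are ≈ 3.8792, 37.1208 (all ≥ 0, as they must be for A^T A). The largest is λ_max = (41 + sqrt(1105))/2 ≈ 37.1208, hence ||A||_2 = sqrt(λ_max) = sqrt((41 + sqrt(1105))/2) ≈ 6.0927.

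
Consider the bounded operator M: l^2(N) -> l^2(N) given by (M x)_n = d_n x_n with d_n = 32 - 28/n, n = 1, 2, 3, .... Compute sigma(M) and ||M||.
sigma(M) = {32 - 28/n : n ≥ 1} ∪ {32}; ||M|| = 32

A bounded diagonal operator on l^2 with diagonal entries d_n has spectrum equal to the closure of {d_n : n ≥ 1}: every d_n is an eigenvalue (with eigenvector e_n), so {d_n} ⊂ sigma(M); the spectrum is closed, so its closure is too; and for lambda not in the closure, (M - lambda I) has bounded inverse (the diagonal entries 1/(d_n - lambda) are bounded). For our sequence d_n = 32 - 28/n, n = 1, 2, 3, ...:
  - {d_n} = {32 - 28/n : n ≥ 1}; the only limit point is 32
  - closure = {32 - 28/n : n ≥ 1} ∪ {32}
For the norm: a diagonal operator has ||M|| = sup_n |d_n|. Here d_n = 32 - 28/n increases monotonically from d_1 = 4 toward 32, with all terms in [4, 32); so sup_n |d_n| = 32 (the supremum is the limit, not attained). So ||M|| = 32.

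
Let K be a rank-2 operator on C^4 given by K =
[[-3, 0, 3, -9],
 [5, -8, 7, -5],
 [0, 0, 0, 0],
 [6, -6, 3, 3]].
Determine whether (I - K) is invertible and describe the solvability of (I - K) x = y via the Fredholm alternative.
(I - K) is invertible (det(I - K) = 24 ≠ 0), so for every y in C^4 the equation (I - K) x = y has a unique solution.

K has rank 2 and factors as K = U V^T = u1 v1^T + u2 v2^T with u1 = (3, -1, 0, -3), v1 = (-2, 2, -1, -1), u2 = (-3, -3, 0, 0), v2 = (-1, 2, -2, 2) (multiplying out reproduces the displayed K). The nonzero eigenvalues of U V^T coincide with those of the 2 x 2 matrix G = V^T U = [[v1·u1, v1·u2], [v2·u1, v2·u2]] = [[-5, 0], [-11, -3]], and by the Sylvester determinant identity det(I_4 - U V^T) = det(I_2 - V^T U) = det([[6, 0], [11, 4]]) = (6)(4) - (0)(11) = 24. (Direct check: I - K =
[[4, 0, -3, 9],
 [-5, 9, -7, 5],
 [0, 0, 1, 0],
 [-6, 6, -3, -2]]
has determinant 24.) The finite-dimensional Fredholm alternative says: either (I - K) is invertible, or ker(I - K) ≠ {0} and then range(I - K) = ker((I - K)^*)^⊥, with dim ker(I - K) = dim ker((I - K)^*). Since det(I - K) ≠ 0, 1 is not an eigenvalue of K and ker(I - K) = {0}, so we are in the first case: for every y there is a unique x = (I - K)^(-1) y. (Explicitly, by the Woodbury identity, (I - U V^T)^(-1) = I + U (I_2 - G)^(-1) V^T.)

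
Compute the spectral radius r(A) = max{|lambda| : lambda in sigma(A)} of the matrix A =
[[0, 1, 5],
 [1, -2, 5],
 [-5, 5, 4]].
r(A) ≈ 3.8877

The eigenvalues of A are the roots of its characteristic polynomial. With M = A (coefficients from the trace, the sum of principal 2x2 minors, and det A):
  p(λ) = det(λ I - M) = λ^3 - 2λ^2 - 9λ + 54.
No integer candidate from the rational root theorem (±divisors of 54) is a root, so the roots are irrational. The cubic discriminant is Δ = -56268 < 0, so there is one real root and a complex-conjugate pair. p(-4) = -6 and p(-3) = 36 have opposite signs, so a root lies in (-4, -3); Newton's method refines it to λ ≈ -3.8877. Dividing out (λ - (-3.8877)) leaves approximately λ^2 - 5.8877λ + 13.8899. For λ^2 - 5.8877λ + 13.8899 the discriminant is -20.8941. It is negative, so the remaining roots are the complex-conjugate pair λ ≈ 2.9439 ± 2.2855i. Their product equals the constant term, so |λ|^2 ≈ 13.8899 and |λ| ≈ 3.7269.
Thus the eigenvalues (to 4 decimals) are -3.8877 (modulus 3.8877); 2.9439 ± 2.2855i (modulus 3.7269). The spectral radius is the largest modulus: r(A) ≈ 3.8877. (Cross-check: r(A) ≤ ||A||_2 ≈ 9.0793; equality holds whenever A is normal, though it can also hold for some non-normal A.)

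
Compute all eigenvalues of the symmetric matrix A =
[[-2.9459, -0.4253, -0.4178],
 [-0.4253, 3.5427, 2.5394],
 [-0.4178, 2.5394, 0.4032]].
sigma(A) ≈ {-3, -1, 5}

A is real symmetric, so its spectrum consists of real eigenvalues. Expanding the characteristic polynomial of the displayed matrix gives
  det(λ I - A) = p(λ) = λ^3 + (-1)λ^2 + (-17)λ + (-15).
Solving p(λ) = 0 yields eigenvalues ≈ -3, -1, 5. (A is shown rounded to 4 decimals, so these recover the underlying integer eigenvalues to within that precision.)
Verification: the trace of A = 1 equals the sum of eigenvalues 1, and det(A) ≈ 14.9999 matches the eigenvalue product 15.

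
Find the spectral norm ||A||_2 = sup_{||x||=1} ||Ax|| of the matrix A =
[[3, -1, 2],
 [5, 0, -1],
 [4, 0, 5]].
||A||_2 ≈ 7.9666 (= sqrt(largest eigenvalue of A^T A))

||A||_2 = sigma_max(A) = sqrt(lambda_max(A^T A)). Form the symmetric matrix M = A^T A =
[[50, -3, 21],
 [-3, 1, -2],
 [21, -2, 30]].
Its characteristic polynomial (trace, sum of principal 2x2 minors, determinant of M give the coefficients) is
  p(λ) = det(λ I - M) = λ^3 - 81λ^2 + 1126λ - 841.
No integer candidate from the rational root theorem (±divisors of 841) is a root, so the roots are irrational. The cubic discriminant is Δ = 2181833249 > 0, so there are three distinct real roots. p(0) = -841 and p(1) = 205 have opposite signs, so a root lies in (0, 1); Newton's method refines it to λ ≈ 0.7915. p(16) = 535 and p(17) = -195 have opposite signs, so a root lies in (16, 17); Newton's method refines it to λ ≈ 16.7411. p(63) = -1345 and p(64) = 1591 have opposite signs, so a root lies in (63, 64); Newton's method refines it to λ ≈ 63.4674. Check (Vieta): the three roots sum to 81, matching tr M = 81.
So the eigenvalues of A^T A are ≈ 0.7915, 16.7411, 63.4674 (all ≥ 0, as they must be for A^T A). The largest is λ_max ≈ 63.4674, hence ||A||_2 = sqrt(λ_max) ≈ 7.9666.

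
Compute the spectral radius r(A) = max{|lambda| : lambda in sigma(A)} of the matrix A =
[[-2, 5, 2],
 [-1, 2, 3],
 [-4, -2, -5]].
r(A) ≈ 4.4878

The eigenvalues of A are the roots of its characteristic polynomial. With M = A (coefficients from the trace, the sum of principal 2x2 minors, and det A):
  p(λ) = det(λ I - M) = λ^3 + 5λ^2 + 15λ + 57.
No integer candidate from the rational root theorem (±divisors of 57) is a root, so the roots are irrational. The cubic discriminant is Δ = -47148 < 0, so there is one real root and a complex-conjugate pair. p(-5) = -18 and p(-4) = 13 have opposite signs, so a root lies in (-5, -4); Newton's method refines it to λ ≈ -4.4878. Dividing out (λ - (-4.4878)) leaves approximately λ^2 + 0.5122λ + 12.7012. For λ^2 + 0.5122λ + 12.7012 the discriminant is -50.5424. It is negative, so the remaining roots are the complex-conjugate pair λ ≈ -0.2561 ± 3.5547i. Their product equals the constant term, so |λ|^2 ≈ 12.7012 and |λ| ≈ 3.5639.
Thus the eigenvalues (to 4 decimals) are -4.4878 (modulus 4.4878); -0.2561 ± 3.5547i (modulus 3.5639). The spectral radius is the largest modulus: r(A) ≈ 4.4878. (Cross-check: r(A) ≤ ||A||_2 ≈ 7.9274; equality holds whenever A is normal, though it can also hold for some non-normal A.)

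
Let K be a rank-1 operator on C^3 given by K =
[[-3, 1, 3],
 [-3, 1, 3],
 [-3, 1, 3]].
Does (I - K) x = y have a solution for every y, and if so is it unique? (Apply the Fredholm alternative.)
(I - K) is singular (det(I - K) = 0, i.e. 1 ∈ sigma(K)). (I - K) x = y is solvable iff y ⊥ ker((I - K)^*) = span{(-3, 1, 3)}, i.e. iff -3y_1 + y_2 + 3y_3 = 0. When solvable, the solutions are x = y + c·(1, 1, 1), c arbitrary (ker(I - K) = span{(1, 1, 1)}, dimension 1).

K has rank 1, so it is an outer product K = u v^T: every row of K is a multiple of one row vector. Reading off the entries, u = (1, 1, 1) and v = (-3, 1, 3) (row i of K equals u_i·v^T). A rank-one matrix u v^T satisfies K u = u (v·u) and kills the (2)-dimensional subspace v^⊥, so its characteristic polynomial is lambda^2 (lambda - v·u) with v·u = tr K = 1. Hence the eigenvalues of I - K are 1 (multiplicity 2) and 1 - (1) = 0, so det(I - K) = 0. (Direct check: I - K =
[[4, -1, -3],
 [3, 0, -3],
 [3, -1, -2]]
has determinant 0.) So 1 is an eigenvalue of K and (I - K) is not invertible. The finite-dimensional Fredholm alternative says: either (I - K) is invertible, or ker(I - K) ≠ {0} and then range(I - K) = ker((I - K)^*)^⊥, with dim ker(I - K) = dim ker((I - K)^*). We are in the second case, so we need both kernels. Kernel of I - K: (I - K) u = u - u (v·u) = u - u = 0, so ker(I - K) = span{u} = span{(1, 1, 1)} (it is exactly 1-dimensional because rank(I - K) = 2). Kernel of the adjoint: K is real, so (I - K)^* = I - K^T = I - v u^T, and (I - v u^T) v = v - v (u·v) = 0; hence ker((I - K)^*) = span{v} = span{(-3, 1, 3)}. Therefore (I - K) x = y is solvable iff <y, v> = 0, i.e. iff -3y_1 + y_2 + 3y_3 = 0. When this holds, K y = u (v·y) = 0, so (I - K) y = y and x = y is a particular solution; the full solution set is the line x = y + c·u = y + c·(1, 1, 1), c ∈ C.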